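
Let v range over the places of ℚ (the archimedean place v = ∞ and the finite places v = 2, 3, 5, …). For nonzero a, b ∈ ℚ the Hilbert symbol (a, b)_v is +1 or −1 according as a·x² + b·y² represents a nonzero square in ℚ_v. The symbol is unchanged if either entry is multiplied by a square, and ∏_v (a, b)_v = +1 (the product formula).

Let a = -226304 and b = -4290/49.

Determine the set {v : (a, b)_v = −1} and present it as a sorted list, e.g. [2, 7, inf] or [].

(a, b) ≡ (-221, -4290) mod (ℚ^×)²; places V = {2, 3, 5, 7, 11, 13, 17, ∞}.
(a,b)_11: α=0, u≡10; β=1, v≡10 (mod 11); (10|11)=-1, (10|11)=-1; sign (−1)^0·-1^1·-1^0 = -1.
(a,b)_17: α=1, u≡16; β=0, v≡3 (mod 17); (16|17)=+1, (3|17)=-1; sign (−1)^0·+1^0·-1^1 = -1.
(a,b)_13: α=1, u≡12; β=1, v≡6 (mod 13); (12|13)=+1, (6|13)=-1; sign (−1)^0·+1^1·-1^1 = -1.
(a,b)_∞: sgn(-221)=−, sgn(-4290)=−, so -1.
(a,b)_7: α=0, u≡6; β=-2, v≡1 (mod 7); (6|7)=-1, (1|7)=+1; sign (−1)^0·-1^-2·+1^0 = +1.
(a,b)_5: α=0, u≡1; β=1, v≡3 (mod 5); (1|5)=+1, (3|5)=-1; sign (−1)^0·+1^1·-1^0 = +1.
(a,b)_3: α=0, u≡1; β=1, v≡1 (mod 3); (1|3)=+1, (1|3)=+1; sign (−1)^0·+1^1·+1^0 = +1.
(a,b)_2: α=10, β=1; u≡3, v≡7 (mod 8); ε(u)ε(v)=1·1, αω(v)=10·0, βω(u)=1·1; sum ≡ 0  ⇒  +1.
(-221, -4290 / ℚ) ramifies at {11, 13, 17, ∞}: a division algebra.

[11, 13, 17, inf]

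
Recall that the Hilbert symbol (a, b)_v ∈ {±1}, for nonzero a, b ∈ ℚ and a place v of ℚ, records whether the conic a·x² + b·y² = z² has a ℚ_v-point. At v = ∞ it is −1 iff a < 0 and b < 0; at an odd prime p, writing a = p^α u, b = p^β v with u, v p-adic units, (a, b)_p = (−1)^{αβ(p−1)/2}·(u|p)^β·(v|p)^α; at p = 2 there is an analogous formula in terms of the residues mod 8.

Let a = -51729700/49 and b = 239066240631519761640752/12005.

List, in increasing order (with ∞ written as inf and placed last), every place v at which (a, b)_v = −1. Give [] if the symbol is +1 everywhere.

(a, b) ≡ (-517297, 773359015) mod (ℚ^×)²; places V = {2, 5, 7, 11, 13, 19, 23, 31, 37, 41, ∞}.
(a,b)_37: α=1, u≡17; β=3, v≡1 (mod 37); (17|37)=-1, (1|37)=+1; sign (−1)^0·-1^3·+1^1 = -1.
(a,b)_19: α=0, u≡9; β=2, v≡17 (mod 19); (9|19)=+1, (17|19)=+1; sign (−1)^0·+1^2·+1^0 = +1.
(a,b)_13: α=0, u≡3; β=1, v≡11 (mod 13); (3|13)=+1, (11|13)=-1; sign (−1)^0·+1^1·-1^0 = +1.
(a,b)_∞: sgn(-517297)=−, sgn(773359015)=+, so +1.
(a,b)_11: α=1, u≡4; β=3, v≡4 (mod 11); (4|11)=+1, (4|11)=+1; sign (−1)^1·+1^3·+1^1 = -1.
(a,b)_41: α=1, u≡35; β=3, v≡1 (mod 41); (35|41)=-1, (1|41)=+1; sign (−1)^0·-1^3·+1^1 = -1.
(a,b)_5: α=2, u≡3; β=-1, v≡2 (mod 5); (3|5)=-1, (2|5)=-1; sign (−1)^0·-1^-1·-1^2 = -1.
(a,b)_2: α=2, β=4; u≡7, v≡7 (mod 8); ε(u)ε(v)=1·1, αω(v)=2·0, βω(u)=4·0; sum ≡ 1  ⇒  -1.
(a,b)_23: α=0, u≡20; β=1, v≡11 (mod 23); (20|23)=-1, (11|23)=-1; sign (−1)^0·-1^1·-1^0 = -1.
(a,b)_31: α=1, u≡12; β=3, v≡28 (mod 31); (12|31)=-1, (28|31)=+1; sign (−1)^1·-1^3·+1^1 = +1.
(a,b)_7: α=-2, u≡6; β=-4, v≡1 (mod 7); (6|7)=-1, (1|7)=+1; sign (−1)^0·-1^-4·+1^-2 = +1.
|Ram(-517297, 773359015)| = 6, even; anisotropic at {2, 5, 11, 23, 37, 41}.

[2, 5, 11, 23, 37, 41]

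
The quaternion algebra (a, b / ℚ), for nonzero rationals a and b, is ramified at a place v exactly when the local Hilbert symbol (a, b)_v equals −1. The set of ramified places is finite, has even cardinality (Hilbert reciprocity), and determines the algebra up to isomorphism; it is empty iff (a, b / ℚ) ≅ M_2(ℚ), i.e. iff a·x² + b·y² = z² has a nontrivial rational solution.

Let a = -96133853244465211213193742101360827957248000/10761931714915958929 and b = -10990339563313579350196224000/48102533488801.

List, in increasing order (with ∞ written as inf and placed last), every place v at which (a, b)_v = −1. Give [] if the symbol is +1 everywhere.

[2, 5, 29, inf]

(a, b) ≡ (-1077205, -665) mod (ℚ^×)²; places V = {2, 3, 5, 7, 11, 13, 17, 19, 23, 29, 31, 43, ∞}.
(a,b)_31: α=-2, u≡10; β=-2, v≡13 (mod 31); (10|31)=+1, (13|31)=-1; sign (−1)^0·+1^-2·-1^-2 = +1.
(a,b)_11: α=-6, u≡5; β=-4, v≡2 (mod 11); (5|11)=+1, (2|11)=-1; sign (−1)^0·+1^-4·-1^-6 = +1.
(a,b)_∞: sgn(-1077205)=−, sgn(-665)=−, so -1.
(a,b)_2: α=30, β=18; u≡3, v≡7 (mod 8); ε(u)ε(v)=1·1, αω(v)=30·0, βω(u)=18·1; sum ≡ 1  ⇒  -1.
(a,b)_17: α=3, u≡14; β=2, v≡1 (mod 17); (14|17)=-1, (1|17)=+1; sign (−1)^0·-1^2·+1^3 = +1.
(a,b)_3: α=10, u≡2; β=8, v≡1 (mod 3); (2|3)=-1, (1|3)=+1; sign (−1)^0·-1^8·+1^10 = +1.
(a,b)_19: α=5, u≡1; β=3, v≡12 (mod 19); (1|19)=+1, (12|19)=-1; sign (−1)^1·+1^3·-1^5 = +1.
(a,b)_7: α=6, u≡1; β=3, v≡5 (mod 7); (1|7)=+1, (5|7)=-1; sign (−1)^0·+1^3·-1^6 = +1.
(a,b)_13: α=4, u≡4; β=2, v≡2 (mod 13); (4|13)=+1, (2|13)=-1; sign (−1)^0·+1^2·-1^4 = +1.
(a,b)_43: α=-6, u≡1; β=-4, v≡14 (mod 43); (1|43)=+1, (14|43)=+1; sign (−1)^0·+1^-4·+1^-6 = +1.
(a,b)_5: α=3, u≡4; β=3, v≡3 (mod 5); (4|5)=+1, (3|5)=-1; sign (−1)^0·+1^3·-1^3 = -1.
(a,b)_23: α=3, u≡6; β=2, v≡4 (mod 23); (6|23)=+1, (4|23)=+1; sign (−1)^0·+1^2·+1^3 = +1.
(a,b)_29: α=3, u≡13; β=2, v≡11 (mod 29); (13|29)=+1, (11|29)=-1; sign (−1)^0·+1^2·-1^3 = -1.
|Ram(-1077205, -665)| = 4, even; anisotropic at {2, 5, 29, ∞}.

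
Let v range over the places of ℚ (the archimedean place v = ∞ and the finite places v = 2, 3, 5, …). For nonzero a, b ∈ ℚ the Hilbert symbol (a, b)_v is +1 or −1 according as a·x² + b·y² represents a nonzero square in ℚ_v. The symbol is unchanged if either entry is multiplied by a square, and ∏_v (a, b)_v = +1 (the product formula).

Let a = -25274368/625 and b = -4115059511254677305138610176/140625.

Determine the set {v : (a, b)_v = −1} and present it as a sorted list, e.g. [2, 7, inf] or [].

[2, 11, 29, 41, 43, inf]

(a, b) ≡ (-24682, -115173674) mod (ℚ^×)²; places V = {2, 3, 5, 7, 11, 17, 29, 37, 41, 43, ∞}.
(a,b)_7: α=1, u≡2; β=3, v≡3 (mod 7); (2|7)=+1, (3|7)=-1; sign (−1)^1·+1^3·-1^1 = +1.
(a,b)_2: α=11, β=21; u≡3, v≡3 (mod 8); ε(u)ε(v)=1·1, αω(v)=11·1, βω(u)=21·1; sum ≡ 1  ⇒  -1.
(a,b)_11: α=0, u≡10; β=3, v≡5 (mod 11); (10|11)=-1, (5|11)=+1; sign (−1)^0·-1^3·+1^0 = -1.
(a,b)_29: α=0, u≡11; β=1, v≡21 (mod 29); (11|29)=-1, (21|29)=-1; sign (−1)^0·-1^1·-1^0 = -1.
(a,b)_5: α=-4, u≡2; β=-6, v≡1 (mod 5); (2|5)=-1, (1|5)=+1; sign (−1)^0·-1^-6·+1^-4 = +1.
(a,b)_∞: sgn(-24682)=−, sgn(-115173674)=−, so -1.
(a,b)_43: α=1, u≡37; β=4, v≡42 (mod 43); (37|43)=-1, (42|43)=-1; sign (−1)^0·-1^4·-1^1 = -1.
(a,b)_37: α=0, u≡28; β=1, v≡14 (mod 37); (28|37)=+1, (14|37)=-1; sign (−1)^0·+1^1·-1^0 = +1.
(a,b)_17: α=0, u≡15; β=1, v≡7 (mod 17); (15|17)=+1, (7|17)=-1; sign (−1)^0·+1^1·-1^0 = +1.
(a,b)_3: α=0, u≡2; β=-2, v≡1 (mod 3); (2|3)=-1, (1|3)=+1; sign (−1)^0·-1^-2·+1^0 = +1.
(a,b)_41: α=1, u≡11; β=3, v≡2 (mod 41); (11|41)=-1, (2|41)=+1; sign (−1)^0·-1^3·+1^1 = -1.
Ram(-24682, -115173674) = {2, 11, 29, 41, 43, ∞}; no ℚ_2-point on the conic.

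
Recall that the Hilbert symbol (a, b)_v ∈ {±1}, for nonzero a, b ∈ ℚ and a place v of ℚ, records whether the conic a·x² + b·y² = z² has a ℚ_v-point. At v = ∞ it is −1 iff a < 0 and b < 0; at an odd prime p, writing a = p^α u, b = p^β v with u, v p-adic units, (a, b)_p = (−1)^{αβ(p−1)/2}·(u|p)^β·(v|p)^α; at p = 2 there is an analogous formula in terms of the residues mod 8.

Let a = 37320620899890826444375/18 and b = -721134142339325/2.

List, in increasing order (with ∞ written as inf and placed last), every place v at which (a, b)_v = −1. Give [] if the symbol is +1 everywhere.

Mod squares: a ≡ 638, b ≡ -5434. Check v ∈ {∞, 2, 3, 5, 11, 13, 17, 19, 29}.
v=2: v_2(a)=-1, v_2(b)=-1; units ≡ 7, 3 (mod 8); ε·ε+αω+βω = 1·1+-1·1+-1·0 ≡ 0  ⇒  (a,b)_2 = +1.
v=∞: 638 > 0 and -5434 < 0  ⇒  (a,b)_∞ = +1.
v=17: a=17^4·(≡1), b=17^2·(≡3) mod 17; (1|17)=+1, (3|17)=-1; (−1)^{4·2·8}·(+1)^2·(-1)^4 = +1.
v=29: a=29^3·(≡1), b=29^2·(≡10) mod 29; (1|29)=+1, (10|29)=-1; (−1)^{3·2·14}·(+1)^2·(-1)^3 = -1.
v=13: a=13^2·(≡3), b=13^1·(≡7) mod 13; (3|13)=+1, (7|13)=-1; (−1)^{2·1·6}·(+1)^1·(-1)^2 = +1.
v=19: a=19^4·(≡11), b=19^3·(≡18) mod 19; (11|19)=+1, (18|19)=-1; (−1)^{4·3·9}·(+1)^3·(-1)^4 = +1.
v=5: a=5^4·(≡2), b=5^2·(≡1) mod 5; (2|5)=-1, (1|5)=+1; (−1)^{4·2·2}·(-1)^2·(+1)^4 = +1.
v=11: a=11^3·(≡1), b=11^3·(≡5) mod 11; (1|11)=+1, (5|11)=+1; (−1)^{3·3·5}·(+1)^3·(+1)^3 = -1.
v=3: a=3^-2·(≡2), b=3^0·(≡2) mod 3; (2|3)=-1, (2|3)=-1; (−1)^{-2·0·1}·(-1)^0·(-1)^-2 = +1.
Ram(638, -5434) = {11, 29}; no ℚ_11-point on the conic.

[11, 29]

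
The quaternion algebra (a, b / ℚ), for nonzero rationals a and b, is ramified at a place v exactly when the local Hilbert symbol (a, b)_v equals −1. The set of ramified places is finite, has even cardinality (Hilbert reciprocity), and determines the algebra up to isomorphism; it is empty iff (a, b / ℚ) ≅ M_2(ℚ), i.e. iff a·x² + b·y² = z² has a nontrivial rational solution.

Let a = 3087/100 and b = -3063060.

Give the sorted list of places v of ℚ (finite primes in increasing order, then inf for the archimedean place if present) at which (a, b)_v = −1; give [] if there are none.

(a, b) ≡ (7, -85085) mod (ℚ^×)²; places V = {2, 3, 5, 7, 11, 13, 17, ∞}.
(a,b)_17: α=0, u≡12; β=1, v≡3 (mod 17); (12|17)=-1, (3|17)=-1; sign (−1)^0·-1^1·-1^0 = -1.
(a,b)_7: α=3, u≡1; β=1, v≡4 (mod 7); (1|7)=+1, (4|7)=+1; sign (−1)^1·+1^1·+1^3 = -1.
(a,b)_3: α=2, u≡1; β=2, v≡1 (mod 3); (1|3)=+1, (1|3)=+1; sign (−1)^0·+1^2·+1^2 = +1.
(a,b)_2: α=-2, β=2; u≡7, v≡3 (mod 8); ε(u)ε(v)=1·1, αω(v)=-2·1, βω(u)=2·0; sum ≡ 1  ⇒  -1.
(a,b)_11: α=0, u≡7; β=1, v≡5 (mod 11); (7|11)=-1, (5|11)=+1; sign (−1)^0·-1^1·+1^0 = -1.
(a,b)_5: α=-2, u≡3; β=1, v≡3 (mod 5); (3|5)=-1, (3|5)=-1; sign (−1)^0·-1^1·-1^-2 = -1.
(a,b)_13: α=0, u≡5; β=1, v≡5 (mod 13); (5|13)=-1, (5|13)=-1; sign (−1)^0·-1^1·-1^0 = -1.
(a,b)_∞: sgn(7)=+, sgn(-85085)=−, so +1.
Ram(7, -85085) = {2, 5, 7, 11, 13, 17}; no ℚ_2-point on the conic.

[2, 5, 7, 11, 13, 17]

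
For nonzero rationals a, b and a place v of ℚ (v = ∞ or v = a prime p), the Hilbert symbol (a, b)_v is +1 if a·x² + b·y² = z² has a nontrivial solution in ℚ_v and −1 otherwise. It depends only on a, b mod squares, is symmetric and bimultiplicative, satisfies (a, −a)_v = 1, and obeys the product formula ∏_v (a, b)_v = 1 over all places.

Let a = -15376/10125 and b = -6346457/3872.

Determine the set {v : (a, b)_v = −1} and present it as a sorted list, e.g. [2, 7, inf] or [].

Mod squares: a ≡ -5, b ≡ -34. Check v ∈ {∞, 2, 3, 5, 11, 13, 17, 31, 47}.
v=2: v_2(a)=4, v_2(b)=-5; units ≡ 3, 7 (mod 8); ε·ε+αω+βω = 1·1+4·0+-5·1 ≡ 0  ⇒  (a,b)_2 = +1.
v=31: a=31^2·(≡22), b=31^0·(≡25) mod 31; (22|31)=-1, (25|31)=+1; (−1)^{2·0·15}·(-1)^0·(+1)^2 = +1.
v=11: a=11^0·(≡7), b=11^-2·(≡7) mod 11; (7|11)=-1, (7|11)=-1; (−1)^{0·-2·5}·(-1)^-2·(-1)^0 = +1.
v=∞: -5 < 0 and -34 < 0  ⇒  (a,b)_∞ = -1.
v=13: a=13^0·(≡5), b=13^2·(≡11) mod 13; (5|13)=-1, (11|13)=-1; (−1)^{0·2·6}·(-1)^2·(-1)^0 = +1.
v=5: a=5^-3·(≡4), b=5^0·(≡4) mod 5; (4|5)=+1, (4|5)=+1; (−1)^{-3·0·2}·(+1)^0·(+1)^-3 = +1.
v=17: a=17^0·(≡6), b=17^1·(≡13) mod 17; (6|17)=-1, (13|17)=+1; (−1)^{0·1·8}·(-1)^1·(+1)^0 = -1.
v=47: a=47^0·(≡2), b=47^2·(≡31) mod 47; (2|47)=+1, (31|47)=-1; (−1)^{0·2·23}·(+1)^2·(-1)^0 = +1.
v=3: a=3^-4·(≡1), b=3^0·(≡2) mod 3; (1|3)=+1, (2|3)=-1; (−1)^{-4·0·1}·(+1)^0·(-1)^-4 = +1.
(-5, -34 / ℚ) ramifies at {17, ∞}: a division algebra.

[17, inf]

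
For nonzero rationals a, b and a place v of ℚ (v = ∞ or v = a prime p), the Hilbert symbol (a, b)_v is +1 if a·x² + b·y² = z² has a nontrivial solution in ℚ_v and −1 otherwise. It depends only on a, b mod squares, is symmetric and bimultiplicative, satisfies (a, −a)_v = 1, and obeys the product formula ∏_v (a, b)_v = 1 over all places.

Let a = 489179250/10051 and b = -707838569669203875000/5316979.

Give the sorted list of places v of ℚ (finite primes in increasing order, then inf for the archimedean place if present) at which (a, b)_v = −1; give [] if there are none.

(a, b) ≡ (93670, -56202) mod (ℚ^×)²; places V = {2, 3, 5, 7, 17, 19, 23, 29, ∞}.
(a,b)_17: α=1, u≡16; β=3, v≡9 (mod 17); (16|17)=+1, (9|17)=+1; sign (−1)^0·+1^3·+1^1 = +1.
(a,b)_∞: sgn(93670)=+, sgn(-56202)=−, so +1.
(a,b)_29: α=1, u≡15; β=3, v≡23 (mod 29); (15|29)=-1, (23|29)=+1; sign (−1)^0·-1^3·+1^1 = -1.
(a,b)_5: α=3, u≡4; β=6, v≡3 (mod 5); (4|5)=+1, (3|5)=-1; sign (−1)^0·+1^6·-1^3 = -1.
(a,b)_3: α=4, u≡1; β=9, v≡1 (mod 3); (1|3)=+1, (1|3)=+1; sign (−1)^0·+1^9·+1^4 = +1.
(a,b)_19: α=-1, u≡17; β=-1, v≡5 (mod 19); (17|19)=+1, (5|19)=+1; sign (−1)^1·+1^-1·+1^-1 = -1.
(a,b)_7: α=2, u≡3; β=4, v≡2 (mod 7); (3|7)=-1, (2|7)=+1; sign (−1)^0·-1^4·+1^2 = +1.
(a,b)_2: α=1, β=3; u≡3, v≡3 (mod 8); ε(u)ε(v)=1·1, αω(v)=1·1, βω(u)=3·1; sum ≡ 1  ⇒  -1.
(a,b)_23: α=-2, u≡17; β=-4, v≡15 (mod 23); (17|23)=-1, (15|23)=-1; sign (−1)^0·-1^-4·-1^-2 = +1.
Ram(93670, -56202) = {2, 5, 19, 29}; no ℚ_2-point on the conic.

[2, 5, 19, 29]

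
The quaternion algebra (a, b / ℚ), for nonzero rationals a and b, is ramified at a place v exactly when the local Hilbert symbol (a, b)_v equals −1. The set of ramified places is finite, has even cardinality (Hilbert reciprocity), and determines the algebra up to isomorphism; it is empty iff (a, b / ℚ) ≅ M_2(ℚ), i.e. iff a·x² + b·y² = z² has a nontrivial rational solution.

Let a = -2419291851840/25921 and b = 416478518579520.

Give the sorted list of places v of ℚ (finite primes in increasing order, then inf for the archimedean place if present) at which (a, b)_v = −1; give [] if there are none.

[5, 47]

(a, b) ≡ (-211265, 5) mod (ℚ^×)²; places V = {2, 3, 5, 7, 23, 29, 31, 47, ∞}.
(a,b)_23: α=-2, u≡16; β=0, v≡10 (mod 23); (16|23)=+1, (10|23)=-1; sign (−1)^0·+1^0·-1^-2 = +1.
(a,b)_47: α=3, u≡6; β=2, v≡26 (mod 47); (6|47)=+1, (26|47)=-1; sign (−1)^0·+1^2·-1^3 = -1.
(a,b)_5: α=1, u≡2; β=1, v≡4 (mod 5); (2|5)=-1, (4|5)=+1; sign (−1)^0·-1^1·+1^1 = -1.
(a,b)_3: α=4, u≡1; β=6, v≡2 (mod 3); (1|3)=+1, (2|3)=-1; sign (−1)^0·+1^6·-1^4 = +1.
(a,b)_31: α=1, u≡25; β=2, v≡5 (mod 31); (25|31)=+1, (5|31)=+1; sign (−1)^0·+1^2·+1^1 = +1.
(a,b)_2: α=6, β=6; u≡7, v≡5 (mod 8); ε(u)ε(v)=1·0, αω(v)=6·1, βω(u)=6·0; sum ≡ 0  ⇒  +1.
(a,b)_29: α=1, u≡16; β=2, v≡22 (mod 29); (16|29)=+1, (22|29)=+1; sign (−1)^0·+1^2·+1^1 = +1.
(a,b)_7: α=-2, u≡1; β=0, v≡5 (mod 7); (1|7)=+1, (5|7)=-1; sign (−1)^0·+1^0·-1^-2 = +1.
(a,b)_∞: sgn(-211265)=−, sgn(5)=+, so +1.
|Ram(-211265, 5)| = 2, even; anisotropic at {5, 47}.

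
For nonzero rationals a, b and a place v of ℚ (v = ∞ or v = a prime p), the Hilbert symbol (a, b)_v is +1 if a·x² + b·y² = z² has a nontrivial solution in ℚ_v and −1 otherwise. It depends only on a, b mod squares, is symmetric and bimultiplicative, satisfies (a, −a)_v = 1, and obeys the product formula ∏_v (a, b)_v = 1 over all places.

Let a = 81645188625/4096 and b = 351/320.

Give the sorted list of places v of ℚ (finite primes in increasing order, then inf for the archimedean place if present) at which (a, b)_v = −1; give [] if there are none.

[3, 7]

Mod squares: a ≡ 105, b ≡ 195. Check v ∈ {∞, 2, 3, 5, 7, 11, 13}.
v=7: a=7^1·(≡2), b=7^0·(≡3) mod 7; (2|7)=+1, (3|7)=-1; (−1)^{1·0·3}·(+1)^0·(-1)^1 = -1.
v=∞: 105 > 0 and 195 > 0  ⇒  (a,b)_∞ = +1.
v=13: a=13^4·(≡3), b=13^1·(≡5) mod 13; (3|13)=+1, (5|13)=-1; (−1)^{4·1·6}·(+1)^1·(-1)^4 = +1.
v=5: a=5^3·(≡4), b=5^-1·(≡4) mod 5; (4|5)=+1, (4|5)=+1; (−1)^{3·-1·2}·(+1)^-1·(+1)^3 = +1.
v=2: v_2(a)=-12, v_2(b)=-6; units ≡ 1, 3 (mod 8); ε·ε+αω+βω = 0·1+-12·1+-6·0 ≡ 0  ⇒  (a,b)_2 = +1.
v=11: a=11^2·(≡10), b=11^0·(≡10) mod 11; (10|11)=-1, (10|11)=-1; (−1)^{2·0·5}·(-1)^0·(-1)^2 = +1.
v=3: a=3^3·(≡2), b=3^3·(≡2) mod 3; (2|3)=-1, (2|3)=-1; (−1)^{3·3·1}·(-1)^3·(-1)^3 = -1.
Ram(105, 195) = {3, 7}; no ℚ_3-point on the conic.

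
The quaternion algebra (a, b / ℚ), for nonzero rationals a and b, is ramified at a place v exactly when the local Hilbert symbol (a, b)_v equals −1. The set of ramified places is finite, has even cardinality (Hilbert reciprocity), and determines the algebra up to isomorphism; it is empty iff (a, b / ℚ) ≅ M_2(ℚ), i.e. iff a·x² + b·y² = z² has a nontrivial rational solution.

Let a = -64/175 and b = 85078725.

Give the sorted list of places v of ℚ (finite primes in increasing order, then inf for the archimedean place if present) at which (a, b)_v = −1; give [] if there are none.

[3, 31]

(a, b) ≡ (-7, 3403149) mod (ℚ^×)²; places V = {2, 3, 5, 7, 23, 31, 37, 43, ∞}.
(a,b)_43: α=0, u≡36; β=1, v≡16 (mod 43); (36|43)=+1, (16|43)=+1; sign (−1)^0·+1^1·+1^0 = +1.
(a,b)_2: α=6, β=0; u≡1, v≡5 (mod 8); ε(u)ε(v)=0·0, αω(v)=6·1, βω(u)=0·0; sum ≡ 0  ⇒  +1.
(a,b)_37: α=0, u≡36; β=1, v≡23 (mod 37); (36|37)=+1, (23|37)=-1; sign (−1)^0·+1^1·-1^0 = +1.
(a,b)_31: α=0, u≡3; β=1, v≡14 (mod 31); (3|31)=-1, (14|31)=+1; sign (−1)^0·-1^1·+1^0 = -1.
(a,b)_3: α=0, u≡2; β=1, v≡2 (mod 3); (2|3)=-1, (2|3)=-1; sign (−1)^0·-1^1·-1^0 = -1.
(a,b)_∞: sgn(-7)=−, sgn(3403149)=+, so +1.
(a,b)_5: α=-2, u≡3; β=2, v≡4 (mod 5); (3|5)=-1, (4|5)=+1; sign (−1)^0·-1^2·+1^-2 = +1.
(a,b)_7: α=-1, u≡5; β=0, v≡4 (mod 7); (5|7)=-1, (4|7)=+1; sign (−1)^0·-1^0·+1^-1 = +1.
(a,b)_23: α=0, u≡2; β=1, v≡8 (mod 23); (2|23)=+1, (8|23)=+1; sign (−1)^0·+1^1·+1^0 = +1.
(-7, 3403149 / ℚ) ramifies at {3, 31}: a division algebra.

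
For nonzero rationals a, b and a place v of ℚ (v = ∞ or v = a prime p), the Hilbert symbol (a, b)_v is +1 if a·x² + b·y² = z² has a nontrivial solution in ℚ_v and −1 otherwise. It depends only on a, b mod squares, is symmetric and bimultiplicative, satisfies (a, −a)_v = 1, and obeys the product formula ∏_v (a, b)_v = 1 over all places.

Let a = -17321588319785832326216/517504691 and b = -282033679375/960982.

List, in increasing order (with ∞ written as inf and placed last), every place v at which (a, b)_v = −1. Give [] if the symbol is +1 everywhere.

Mod squares: a ≡ -4774, b ≡ -154. Check v ∈ {∞, 2, 5, 7, 11, 19, 31, 37}.
v=5: a=5^0·(≡4), b=5^4·(≡4) mod 5; (4|5)=+1, (4|5)=+1; (−1)^{0·4·2}·(+1)^4·(+1)^0 = +1.
v=19: a=19^-6·(≡8), b=19^-2·(≡11) mod 19; (8|19)=-1, (11|19)=+1; (−1)^{-6·-2·9}·(-1)^-2·(+1)^-6 = +1.
v=11: a=11^-1·(≡2), b=11^-3·(≡2) mod 11; (2|11)=-1, (2|11)=-1; (−1)^{-1·-3·5}·(-1)^-3·(-1)^-1 = -1.
v=2: v_2(a)=3, v_2(b)=-1; units ≡ 5, 3 (mod 8); ε·ε+αω+βω = 0·1+3·1+-1·1 ≡ 0  ⇒  (a,b)_2 = +1.
v=∞: -4774 < 0 and -154 < 0  ⇒  (a,b)_∞ = -1.
v=7: a=7^9·(≡1), b=7^3·(≡5) mod 7; (1|7)=+1, (5|7)=-1; (−1)^{9·3·3}·(+1)^3·(-1)^9 = +1.
v=31: a=31^5·(≡9), b=31^2·(≡20) mod 31; (9|31)=+1, (20|31)=+1; (−1)^{5·2·15}·(+1)^2·(+1)^5 = +1.
v=37: a=37^4·(≡27), b=37^2·(≡6) mod 37; (27|37)=+1, (6|37)=-1; (−1)^{4·2·18}·(+1)^2·(-1)^4 = +1.
Ram(-4774, -154) = {11, ∞}; no ℚ_11-point on the conic.

[11, inf]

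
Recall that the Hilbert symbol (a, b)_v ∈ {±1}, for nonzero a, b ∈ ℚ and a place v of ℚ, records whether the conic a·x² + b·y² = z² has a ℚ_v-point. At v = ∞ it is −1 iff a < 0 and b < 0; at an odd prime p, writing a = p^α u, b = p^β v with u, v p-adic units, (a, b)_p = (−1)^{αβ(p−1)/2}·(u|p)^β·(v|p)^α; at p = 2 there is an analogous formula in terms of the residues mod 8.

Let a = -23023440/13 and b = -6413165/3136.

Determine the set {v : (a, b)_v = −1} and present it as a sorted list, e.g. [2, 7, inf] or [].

(a, b) ≡ (-230945, -17765) mod (ℚ^×)²; places V = {2, 3, 5, 7, 11, 13, 17, 19, ∞}.
(a,b)_17: α=1, u≡8; β=1, v≡13 (mod 17); (8|17)=+1, (13|17)=+1; sign (−1)^0·+1^1·+1^1 = +1.
(a,b)_11: α=1, u≡9; β=1, v≡7 (mod 11); (9|11)=+1, (7|11)=-1; sign (−1)^1·+1^1·-1^1 = +1.
(a,b)_2: α=4, β=-6; u≡7, v≡3 (mod 8); ε(u)ε(v)=1·1, αω(v)=4·1, βω(u)=-6·0; sum ≡ 1  ⇒  -1.
(a,b)_7: α=0, u≡6; β=-2, v≡4 (mod 7); (6|7)=-1, (4|7)=+1; sign (−1)^0·-1^-2·+1^0 = +1.
(a,b)_19: α=1, u≡9; β=3, v≡15 (mod 19); (9|19)=+1, (15|19)=-1; sign (−1)^1·+1^3·-1^1 = +1.
(a,b)_∞: sgn(-230945)=−, sgn(-17765)=−, so -1.
(a,b)_5: α=1, u≡4; β=1, v≡2 (mod 5); (4|5)=+1, (2|5)=-1; sign (−1)^0·+1^1·-1^1 = -1.
(a,b)_13: α=-1, u≡2; β=0, v≡7 (mod 13); (2|13)=-1, (7|13)=-1; sign (−1)^0·-1^0·-1^-1 = -1.
(a,b)_3: α=4, u≡1; β=0, v≡1 (mod 3); (1|3)=+1, (1|3)=+1; sign (−1)^0·+1^0·+1^4 = +1.
Ram(-230945, -17765) = {2, 5, 13, ∞}; no ℚ_2-point on the conic.

[2, 5, 13, inf]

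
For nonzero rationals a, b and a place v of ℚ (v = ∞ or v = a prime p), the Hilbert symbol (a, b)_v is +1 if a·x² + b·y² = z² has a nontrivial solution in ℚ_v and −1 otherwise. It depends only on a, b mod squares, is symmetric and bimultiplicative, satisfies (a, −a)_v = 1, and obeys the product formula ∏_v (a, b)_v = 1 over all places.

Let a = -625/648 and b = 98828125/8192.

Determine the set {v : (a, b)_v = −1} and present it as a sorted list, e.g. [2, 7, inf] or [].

[2, 23]

Mod squares: a ≡ -2, b ≡ 506. Check v ∈ {∞, 2, 3, 5, 11, 23}.
v=23: a=23^0·(≡22), b=23^1·(≡21) mod 23; (22|23)=-1, (21|23)=-1; (−1)^{0·1·11}·(-1)^1·(-1)^0 = -1.
v=∞: -2 < 0 and 506 > 0  ⇒  (a,b)_∞ = +1.
v=11: a=11^0·(≡9), b=11^1·(≡6) mod 11; (9|11)=+1, (6|11)=-1; (−1)^{0·1·5}·(+1)^1·(-1)^0 = +1.
v=3: a=3^-4·(≡1), b=3^0·(≡2) mod 3; (1|3)=+1, (2|3)=-1; (−1)^{-4·0·1}·(+1)^0·(-1)^-4 = +1.
v=2: v_2(a)=-3, v_2(b)=-13; units ≡ 7, 5 (mod 8); ε·ε+αω+βω = 1·0+-3·1+-13·0 ≡ 1  ⇒  (a,b)_2 = -1.
v=5: a=5^4·(≡3), b=5^8·(≡4) mod 5; (3|5)=-1, (4|5)=+1; (−1)^{4·8·2}·(-1)^8·(+1)^4 = +1.
|Ram(-2, 506)| = 2, even; anisotropic at {2, 23}.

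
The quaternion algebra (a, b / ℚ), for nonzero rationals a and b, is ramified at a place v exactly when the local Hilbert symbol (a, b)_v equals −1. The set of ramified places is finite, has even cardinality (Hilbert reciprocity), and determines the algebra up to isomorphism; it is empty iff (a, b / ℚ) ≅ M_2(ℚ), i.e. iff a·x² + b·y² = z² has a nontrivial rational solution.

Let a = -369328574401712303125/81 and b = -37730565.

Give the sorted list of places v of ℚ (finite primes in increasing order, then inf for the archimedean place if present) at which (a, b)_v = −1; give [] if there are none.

[2, 11, 17, 31, 43, inf]

Mod squares: a ≡ -840565, b ≡ -4192285. Check v ∈ {∞, 2, 3, 5, 11, 17, 29, 31, 37, 43}.
v=11: a=11^1·(≡6), b=11^0·(≡7) mod 11; (6|11)=-1, (7|11)=-1; (−1)^{1·0·5}·(-1)^0·(-1)^1 = -1.
v=2: v_2(a)=0, v_2(b)=0; units ≡ 3, 3 (mod 8); ε·ε+αω+βω = 1·1+0·1+0·1 ≡ 1  ⇒  (a,b)_2 = -1.
v=3: a=3^-4·(≡2), b=3^2·(≡2) mod 3; (2|3)=-1, (2|3)=-1; (−1)^{-4·2·1}·(-1)^2·(-1)^-4 = +1.
v=31: a=31^3·(≡8), b=31^1·(≡7) mod 31; (8|31)=+1, (7|31)=+1; (−1)^{3·1·15}·(+1)^1·(+1)^3 = -1.
v=∞: -840565 < 0 and -4192285 < 0  ⇒  (a,b)_∞ = -1.
v=29: a=29^1·(≡8), b=29^0·(≡1) mod 29; (8|29)=-1, (1|29)=+1; (−1)^{1·0·14}·(-1)^0·(+1)^1 = +1.
v=5: a=5^5·(≡3), b=5^1·(≡2) mod 5; (3|5)=-1, (2|5)=-1; (−1)^{5·1·2}·(-1)^1·(-1)^5 = +1.
v=43: a=43^2·(≡34), b=43^1·(≡3) mod 43; (34|43)=-1, (3|43)=-1; (−1)^{2·1·21}·(-1)^1·(-1)^2 = -1.
v=17: a=17^3·(≡9), b=17^1·(≡7) mod 17; (9|17)=+1, (7|17)=-1; (−1)^{3·1·8}·(+1)^1·(-1)^3 = -1.
v=37: a=37^2·(≡4), b=37^1·(≡12) mod 37; (4|37)=+1, (12|37)=+1; (−1)^{2·1·18}·(+1)^1·(+1)^2 = +1.
(-840565, -4192285 / ℚ) ramifies at {2, 11, 17, 31, 43, ∞}: a division algebra.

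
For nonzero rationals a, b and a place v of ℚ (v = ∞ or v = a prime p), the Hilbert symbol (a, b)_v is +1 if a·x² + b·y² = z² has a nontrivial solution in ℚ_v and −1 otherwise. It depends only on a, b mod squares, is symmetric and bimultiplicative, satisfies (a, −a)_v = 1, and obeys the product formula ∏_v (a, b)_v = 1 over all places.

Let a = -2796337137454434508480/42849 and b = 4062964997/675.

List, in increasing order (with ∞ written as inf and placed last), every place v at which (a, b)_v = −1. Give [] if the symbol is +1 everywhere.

[3, 17, 19, 41]

Mod squares: a ≡ -6355, b ≡ 30039. Check v ∈ {∞, 2, 3, 5, 7, 13, 17, 19, 23, 31, 41}.
v=5: a=5^1·(≡1), b=5^-2·(≡1) mod 5; (1|5)=+1, (1|5)=+1; (−1)^{1·-2·2}·(+1)^-2·(+1)^1 = +1.
v=13: a=13^4·(≡7), b=13^2·(≡12) mod 13; (7|13)=-1, (12|13)=+1; (−1)^{4·2·6}·(-1)^2·(+1)^4 = +1.
v=41: a=41^1·(≡20), b=41^0·(≡7) mod 41; (20|41)=+1, (7|41)=-1; (−1)^{1·0·20}·(+1)^0·(-1)^1 = -1.
v=23: a=23^-2·(≡18), b=23^0·(≡3) mod 23; (18|23)=+1, (3|23)=+1; (−1)^{-2·0·11}·(+1)^0·(+1)^-2 = +1.
v=7: a=7^4·(≡1), b=7^4·(≡1) mod 7; (1|7)=+1, (1|7)=+1; (−1)^{4·4·3}·(+1)^4·(+1)^4 = +1.
v=∞: -6355 < 0 and 30039 > 0  ⇒  (a,b)_∞ = +1.
v=19: a=19^2·(≡14), b=19^1·(≡7) mod 19; (14|19)=-1, (7|19)=+1; (−1)^{2·1·9}·(-1)^1·(+1)^2 = -1.
v=2: v_2(a)=6, v_2(b)=0; units ≡ 5, 7 (mod 8); ε·ε+αω+βω = 0·1+6·0+0·1 ≡ 0  ⇒  (a,b)_2 = +1.
v=31: a=31^3·(≡24), b=31^1·(≡8) mod 31; (24|31)=-1, (8|31)=+1; (−1)^{3·1·15}·(-1)^1·(+1)^3 = +1.
v=17: a=17^2·(≡12), b=17^1·(≡2) mod 17; (12|17)=-1, (2|17)=+1; (−1)^{2·1·8}·(-1)^1·(+1)^2 = -1.
v=3: a=3^-4·(≡2), b=3^-3·(≡2) mod 3; (2|3)=-1, (2|3)=-1; (−1)^{-4·-3·1}·(-1)^-3·(-1)^-4 = -1.
Ram(-6355, 30039) = {3, 17, 19, 41}; no ℚ_3-point on the conic.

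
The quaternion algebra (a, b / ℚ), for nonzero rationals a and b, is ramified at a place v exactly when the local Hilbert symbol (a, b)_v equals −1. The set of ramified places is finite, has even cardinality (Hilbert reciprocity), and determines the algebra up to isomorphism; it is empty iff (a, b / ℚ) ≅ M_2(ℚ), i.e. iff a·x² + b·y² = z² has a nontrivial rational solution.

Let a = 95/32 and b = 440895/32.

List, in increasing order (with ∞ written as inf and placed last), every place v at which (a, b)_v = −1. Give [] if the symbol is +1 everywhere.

[2, 13, 17, 19]

Mod squares: a ≡ 190, b ≡ 881790. Check v ∈ {∞, 2, 3, 5, 7, 13, 17, 19}.
v=3: a=3^0·(≡1), b=3^1·(≡2) mod 3; (1|3)=+1, (2|3)=-1; (−1)^{0·1·1}·(+1)^1·(-1)^0 = +1.
v=19: a=19^1·(≡15), b=19^1·(≡18) mod 19; (15|19)=-1, (18|19)=-1; (−1)^{1·1·9}·(-1)^1·(-1)^1 = -1.
v=∞: 190 > 0 and 881790 > 0  ⇒  (a,b)_∞ = +1.
v=13: a=13^0·(≡5), b=13^1·(≡4) mod 13; (5|13)=-1, (4|13)=+1; (−1)^{0·1·6}·(-1)^1·(+1)^0 = -1.
v=17: a=17^0·(≡12), b=17^1·(≡12) mod 17; (12|17)=-1, (12|17)=-1; (−1)^{0·1·8}·(-1)^1·(-1)^0 = -1.
v=7: a=7^0·(≡1), b=7^1·(≡5) mod 7; (1|7)=+1, (5|7)=-1; (−1)^{0·1·3}·(+1)^1·(-1)^0 = +1.
v=5: a=5^1·(≡2), b=5^1·(≡2) mod 5; (2|5)=-1, (2|5)=-1; (−1)^{1·1·2}·(-1)^1·(-1)^1 = +1.
v=2: v_2(a)=-5, v_2(b)=-5; units ≡ 7, 7 (mod 8); ε·ε+αω+βω = 1·1+-5·0+-5·0 ≡ 1  ⇒  (a,b)_2 = -1.
|Ram(190, 881790)| = 4, even; anisotropic at {2, 13, 17, 19}.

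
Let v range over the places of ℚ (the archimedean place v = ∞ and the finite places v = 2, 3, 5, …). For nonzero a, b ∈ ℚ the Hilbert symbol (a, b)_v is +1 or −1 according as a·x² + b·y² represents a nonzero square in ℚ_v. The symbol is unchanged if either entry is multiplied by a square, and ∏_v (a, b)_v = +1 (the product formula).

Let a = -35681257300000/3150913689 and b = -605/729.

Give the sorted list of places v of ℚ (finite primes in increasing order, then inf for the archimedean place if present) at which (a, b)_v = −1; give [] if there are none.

Mod squares: a ≡ -130, b ≡ -5. Check v ∈ {∞, 2, 3, 5, 7, 11, 13, 31}.
v=11: a=11^-2·(≡7), b=11^2·(≡2) mod 11; (7|11)=-1, (2|11)=-1; (−1)^{-2·2·5}·(-1)^2·(-1)^-2 = +1.
v=2: v_2(a)=5, v_2(b)=0; units ≡ 7, 3 (mod 8); ε·ε+αω+βω = 1·1+5·1+0·0 ≡ 0  ⇒  (a,b)_2 = +1.
v=3: a=3^-12·(≡2), b=3^-6·(≡1) mod 3; (2|3)=-1, (1|3)=+1; (−1)^{-12·-6·1}·(-1)^-6·(+1)^-12 = +1.
v=5: a=5^5·(≡1), b=5^1·(≡1) mod 5; (1|5)=+1, (1|5)=+1; (−1)^{5·1·2}·(+1)^1·(+1)^5 = +1.
v=7: a=7^-2·(≡5), b=7^0·(≡4) mod 7; (5|7)=-1, (4|7)=+1; (−1)^{-2·0·3}·(-1)^0·(+1)^-2 = +1.
v=31: a=31^2·(≡18), b=31^0·(≡30) mod 31; (18|31)=+1, (30|31)=-1; (−1)^{2·0·15}·(+1)^0·(-1)^2 = +1.
v=13: a=13^5·(≡4), b=13^0·(≡6) mod 13; (4|13)=+1, (6|13)=-1; (−1)^{5·0·6}·(+1)^0·(-1)^5 = -1.
v=∞: -130 < 0 and -5 < 0  ⇒  (a,b)_∞ = -1.
|Ram(-130, -5)| = 2, even; anisotropic at {13, ∞}.

[13, inf]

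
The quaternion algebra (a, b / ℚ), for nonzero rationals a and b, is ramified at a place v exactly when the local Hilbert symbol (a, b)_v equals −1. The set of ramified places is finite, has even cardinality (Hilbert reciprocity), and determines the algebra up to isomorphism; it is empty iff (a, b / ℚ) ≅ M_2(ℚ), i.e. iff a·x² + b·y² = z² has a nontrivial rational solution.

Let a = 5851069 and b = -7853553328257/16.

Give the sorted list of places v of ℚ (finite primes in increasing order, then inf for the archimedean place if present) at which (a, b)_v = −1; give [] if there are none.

[7, 23, 29, 41]

Mod squares: a ≡ 5851069, b ≡ -7082873. Check v ∈ {∞, 2, 3, 7, 13, 19, 23, 29, 37, 41}.
v=23: a=23^0·(≡7), b=23^1·(≡11) mod 23; (7|23)=-1, (11|23)=-1; (−1)^{0·1·11}·(-1)^1·(-1)^0 = -1.
v=13: a=13^0·(≡3), b=13^2·(≡11) mod 13; (3|13)=+1, (11|13)=-1; (−1)^{0·2·6}·(+1)^2·(-1)^0 = +1.
v=∞: 5851069 > 0 and -7082873 < 0  ⇒  (a,b)_∞ = +1.
v=29: a=29^1·(≡8), b=29^1·(≡25) mod 29; (8|29)=-1, (25|29)=+1; (−1)^{1·1·14}·(-1)^1·(+1)^1 = -1.
v=37: a=37^1·(≡36), b=37^1·(≡3) mod 37; (36|37)=+1, (3|37)=+1; (−1)^{1·1·18}·(+1)^1·(+1)^1 = +1.
v=19: a=19^1·(≡18), b=19^0·(≡16) mod 19; (18|19)=-1, (16|19)=+1; (−1)^{1·0·9}·(-1)^0·(+1)^1 = +1.
v=41: a=41^1·(≡29), b=41^1·(≡4) mod 41; (29|41)=-1, (4|41)=+1; (−1)^{1·1·20}·(-1)^1·(+1)^1 = -1.
v=7: a=7^1·(≡4), b=7^1·(≡4) mod 7; (4|7)=+1, (4|7)=+1; (−1)^{1·1·3}·(+1)^1·(+1)^1 = -1.
v=3: a=3^0·(≡1), b=3^8·(≡1) mod 3; (1|3)=+1, (1|3)=+1; (−1)^{0·8·1}·(+1)^8·(+1)^0 = +1.
v=2: v_2(a)=0, v_2(b)=-4; units ≡ 5, 7 (mod 8); ε·ε+αω+βω = 0·1+0·0+-4·1 ≡ 0  ⇒  (a,b)_2 = +1.
(5851069, -7082873 / ℚ) ramifies at {7, 23, 29, 41}: a division algebra.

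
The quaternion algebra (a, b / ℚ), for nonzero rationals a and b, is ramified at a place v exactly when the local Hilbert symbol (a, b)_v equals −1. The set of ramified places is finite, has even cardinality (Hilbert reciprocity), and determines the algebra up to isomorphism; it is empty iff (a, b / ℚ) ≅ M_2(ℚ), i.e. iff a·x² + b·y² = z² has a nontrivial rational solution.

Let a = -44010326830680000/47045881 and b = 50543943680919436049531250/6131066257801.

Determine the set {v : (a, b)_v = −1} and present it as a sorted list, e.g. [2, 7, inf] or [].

Mod squares: a ≡ -7, b ≡ 3570. Check v ∈ {∞, 2, 3, 5, 7, 17, 19, 29, 31}.
v=7: a=7^5·(≡5), b=7^13·(≡3) mod 7; (5|7)=-1, (3|7)=-1; (−1)^{5·13·3}·(-1)^13·(-1)^5 = -1.
v=5: a=5^4·(≡2), b=5^7·(≡4) mod 5; (2|5)=-1, (4|5)=+1; (−1)^{4·7·2}·(-1)^7·(+1)^4 = -1.
v=31: a=31^2·(≡22), b=31^2·(≡20) mod 31; (22|31)=-1, (20|31)=+1; (−1)^{2·2·15}·(-1)^2·(+1)^2 = +1.
v=19: a=19^-6·(≡18), b=19^-10·(≡7) mod 19; (18|19)=-1, (7|19)=+1; (−1)^{-6·-10·9}·(-1)^-10·(+1)^-6 = +1.
v=∞: -7 < 0 and 3570 > 0  ⇒  (a,b)_∞ = +1.
v=2: v_2(a)=6, v_2(b)=1; units ≡ 1, 1 (mod 8); ε·ε+αω+βω = 0·0+6·0+1·0 ≡ 0  ⇒  (a,b)_2 = +1.
v=3: a=3^4·(≡2), b=3^5·(≡2) mod 3; (2|3)=-1, (2|3)=-1; (−1)^{4·5·1}·(-1)^5·(-1)^4 = -1.
v=29: a=29^2·(≡20), b=29^2·(≡21) mod 29; (20|29)=+1, (21|29)=-1; (−1)^{2·2·14}·(+1)^2·(-1)^2 = +1.
v=17: a=17^0·(≡10), b=17^1·(≡5) mod 17; (10|17)=-1, (5|17)=-1; (−1)^{0·1·8}·(-1)^1·(-1)^0 = -1.
(-7, 3570 / ℚ) ramifies at {3, 5, 7, 17}: a division algebra.

[3, 5, 7, 17]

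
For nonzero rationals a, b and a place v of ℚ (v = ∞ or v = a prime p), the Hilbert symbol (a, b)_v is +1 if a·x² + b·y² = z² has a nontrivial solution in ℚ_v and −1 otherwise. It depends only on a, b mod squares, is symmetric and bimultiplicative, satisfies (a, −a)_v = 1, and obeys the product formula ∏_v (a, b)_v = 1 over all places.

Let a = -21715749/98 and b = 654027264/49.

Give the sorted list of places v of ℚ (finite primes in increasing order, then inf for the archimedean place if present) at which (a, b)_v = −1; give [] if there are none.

[3, 23]

(a, b) ≡ (-138, 2346) mod (ℚ^×)²; places V = {2, 3, 7, 11, 17, 23, ∞}.
(a,b)_2: α=-1, β=9; u≡3, v≡5 (mod 8); ε(u)ε(v)=1·0, αω(v)=-1·1, βω(u)=9·1; sum ≡ 0  ⇒  +1.
(a,b)_7: α=-2, u≡4; β=-2, v≡2 (mod 7); (4|7)=+1, (2|7)=+1; sign (−1)^0·+1^-2·+1^-2 = +1.
(a,b)_23: α=1, u≡17; β=1, v≡11 (mod 23); (17|23)=-1, (11|23)=-1; sign (−1)^1·-1^1·-1^1 = -1.
(a,b)_3: α=3, u≡2; β=3, v≡2 (mod 3); (2|3)=-1, (2|3)=-1; sign (−1)^1·-1^3·-1^3 = -1.
(a,b)_∞: sgn(-138)=−, sgn(2346)=+, so +1.
(a,b)_17: α=2, u≡13; β=1, v≡16 (mod 17); (13|17)=+1, (16|17)=+1; sign (−1)^0·+1^1·+1^2 = +1.
(a,b)_11: α=2, u≡4; β=2, v≡3 (mod 11); (4|11)=+1, (3|11)=+1; sign (−1)^0·+1^2·+1^2 = +1.
Ram(-138, 2346) = {3, 23}; no ℚ_3-point on the conic.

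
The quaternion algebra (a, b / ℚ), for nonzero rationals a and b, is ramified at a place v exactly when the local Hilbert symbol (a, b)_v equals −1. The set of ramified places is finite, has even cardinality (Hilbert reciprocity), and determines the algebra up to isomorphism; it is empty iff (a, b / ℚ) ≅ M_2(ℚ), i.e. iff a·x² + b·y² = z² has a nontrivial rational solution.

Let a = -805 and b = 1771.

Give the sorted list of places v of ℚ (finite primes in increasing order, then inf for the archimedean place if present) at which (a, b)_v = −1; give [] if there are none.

Mod squares: a ≡ -805, b ≡ 1771. Check v ∈ {∞, 2, 5, 7, 11, 23}.
v=7: a=7^1·(≡4), b=7^1·(≡1) mod 7; (4|7)=+1, (1|7)=+1; (−1)^{1·1·3}·(+1)^1·(+1)^1 = -1.
v=23: a=23^1·(≡11), b=23^1·(≡8) mod 23; (11|23)=-1, (8|23)=+1; (−1)^{1·1·11}·(-1)^1·(+1)^1 = +1.
v=5: a=5^1·(≡4), b=5^0·(≡1) mod 5; (4|5)=+1, (1|5)=+1; (−1)^{1·0·2}·(+1)^0·(+1)^1 = +1.
v=∞: -805 < 0 and 1771 > 0  ⇒  (a,b)_∞ = +1.
v=11: a=11^0·(≡9), b=11^1·(≡7) mod 11; (9|11)=+1, (7|11)=-1; (−1)^{0·1·5}·(+1)^1·(-1)^0 = +1.
v=2: v_2(a)=0, v_2(b)=0; units ≡ 3, 3 (mod 8); ε·ε+αω+βω = 1·1+0·1+0·1 ≡ 1  ⇒  (a,b)_2 = -1.
Ram(-805, 1771) = {2, 7}; no ℚ_2-point on the conic.

[2, 7]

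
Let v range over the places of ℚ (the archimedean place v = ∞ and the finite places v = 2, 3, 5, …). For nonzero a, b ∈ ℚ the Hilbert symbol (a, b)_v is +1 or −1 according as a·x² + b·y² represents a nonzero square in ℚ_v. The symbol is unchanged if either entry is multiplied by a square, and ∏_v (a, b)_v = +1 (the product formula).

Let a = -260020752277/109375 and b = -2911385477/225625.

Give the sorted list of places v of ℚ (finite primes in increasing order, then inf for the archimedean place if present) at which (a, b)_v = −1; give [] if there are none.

(a, b) ≡ (-91, -77) mod (ℚ^×)²; places V = {2, 5, 7, 11, 13, 19, 23, 43, ∞}.
(a,b)_13: α=3, u≡8; β=2, v≡9 (mod 13); (8|13)=-1, (9|13)=+1; sign (−1)^0·-1^2·+1^3 = +1.
(a,b)_7: α=-1, u≡1; β=1, v≡6 (mod 7); (1|7)=+1, (6|7)=-1; sign (−1)^1·+1^1·-1^-1 = +1.
(a,b)_∞: sgn(-91)=−, sgn(-77)=−, so -1.
(a,b)_2: α=0, β=0; u≡5, v≡3 (mod 8); ε(u)ε(v)=0·1, αω(v)=0·1, βω(u)=0·1; sum ≡ 0  ⇒  +1.
(a,b)_23: α=2, u≡18; β=0, v≡15 (mod 23); (18|23)=+1, (15|23)=-1; sign (−1)^0·+1^0·-1^2 = +1.
(a,b)_5: α=-6, u≡4; β=-4, v≡3 (mod 5); (4|5)=+1, (3|5)=-1; sign (−1)^0·+1^-4·-1^-6 = +1.
(a,b)_43: α=2, u≡16; β=2, v≡11 (mod 43); (16|43)=+1, (11|43)=+1; sign (−1)^0·+1^2·+1^2 = +1.
(a,b)_19: α=0, u≡1; β=-2, v≡15 (mod 19); (1|19)=+1, (15|19)=-1; sign (−1)^0·+1^-2·-1^0 = +1.
(a,b)_11: α=2, u≡7; β=3, v≡4 (mod 11); (7|11)=-1, (4|11)=+1; sign (−1)^0·-1^3·+1^2 = -1.
|Ram(-91, -77)| = 2, even; anisotropic at {11, ∞}.

[11, inf]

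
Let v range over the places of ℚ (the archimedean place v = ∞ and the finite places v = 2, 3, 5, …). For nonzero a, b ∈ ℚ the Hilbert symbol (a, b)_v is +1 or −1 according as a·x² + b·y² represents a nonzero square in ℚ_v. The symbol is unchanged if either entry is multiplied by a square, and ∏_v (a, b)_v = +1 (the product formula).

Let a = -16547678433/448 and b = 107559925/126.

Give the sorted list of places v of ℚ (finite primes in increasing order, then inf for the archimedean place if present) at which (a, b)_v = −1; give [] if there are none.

Mod squares: a ≡ -629391, b ≡ 518. Check v ∈ {∞, 2, 3, 5, 7, 11, 13, 17, 31, 37, 41, 43}.
v=2: v_2(a)=-6, v_2(b)=-1; units ≡ 1, 3 (mod 8); ε·ε+αω+βω = 0·1+-6·1+-1·0 ≡ 0  ⇒  (a,b)_2 = +1.
v=31: a=31^0·(≡10), b=31^2·(≡23) mod 31; (10|31)=+1, (23|31)=-1; (−1)^{0·2·15}·(+1)^2·(-1)^0 = +1.
v=∞: -629391 < 0 and 518 > 0  ⇒  (a,b)_∞ = +1.
v=11: a=11^2·(≡10), b=11^2·(≡3) mod 11; (10|11)=-1, (3|11)=+1; (−1)^{2·2·5}·(-1)^2·(+1)^2 = +1.
v=17: a=17^1·(≡6), b=17^0·(≡1) mod 17; (6|17)=-1, (1|17)=+1; (−1)^{1·0·8}·(-1)^0·(+1)^1 = +1.
v=43: a=43^1·(≡20), b=43^0·(≡20) mod 43; (20|43)=-1, (20|43)=-1; (−1)^{1·0·21}·(-1)^0·(-1)^1 = -1.
v=7: a=7^-1·(≡1), b=7^-1·(≡1) mod 7; (1|7)=+1, (1|7)=+1; (−1)^{-1·-1·3}·(+1)^-1·(+1)^-1 = -1.
v=41: a=41^1·(≡15), b=41^0·(≡11) mod 41; (15|41)=-1, (11|41)=-1; (−1)^{1·0·20}·(-1)^0·(-1)^1 = -1.
v=13: a=13^2·(≡9), b=13^0·(≡2) mod 13; (9|13)=+1, (2|13)=-1; (−1)^{2·0·6}·(+1)^0·(-1)^2 = +1.
v=37: a=37^0·(≡7), b=37^1·(≡8) mod 37; (7|37)=+1, (8|37)=-1; (−1)^{0·1·18}·(+1)^1·(-1)^0 = +1.
v=5: a=5^0·(≡4), b=5^2·(≡2) mod 5; (4|5)=+1, (2|5)=-1; (−1)^{0·2·2}·(+1)^2·(-1)^0 = +1.
v=3: a=3^3·(≡2), b=3^-2·(≡2) mod 3; (2|3)=-1, (2|3)=-1; (−1)^{3·-2·1}·(-1)^-2·(-1)^3 = -1.
Ram(-629391, 518) = {3, 7, 41, 43}; no ℚ_3-point on the conic.

[3, 7, 41, 43]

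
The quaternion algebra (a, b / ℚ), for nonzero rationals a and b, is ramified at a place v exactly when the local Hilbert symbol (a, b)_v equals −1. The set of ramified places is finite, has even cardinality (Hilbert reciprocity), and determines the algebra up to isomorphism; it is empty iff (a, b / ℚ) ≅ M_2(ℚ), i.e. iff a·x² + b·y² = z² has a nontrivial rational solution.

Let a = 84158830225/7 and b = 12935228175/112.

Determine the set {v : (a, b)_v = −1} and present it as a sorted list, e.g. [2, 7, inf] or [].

[7, 31]

(a, b) ≡ (84847, 161) mod (ℚ^×)²; places V = {2, 3, 5, 7, 17, 23, 31, ∞}.
(a,b)_3: α=0, u≡1; β=4, v≡2 (mod 3); (1|3)=+1, (2|3)=-1; sign (−1)^0·+1^4·-1^0 = +1.
(a,b)_17: α=3, u≡14; β=2, v≡4 (mod 17); (14|17)=-1, (4|17)=+1; sign (−1)^0·-1^2·+1^3 = +1.
(a,b)_∞: sgn(84847)=+, sgn(161)=+, so +1.
(a,b)_23: α=1, u≡1; β=1, v≡14 (mod 23); (1|23)=+1, (14|23)=-1; sign (−1)^1·+1^1·-1^1 = +1.
(a,b)_31: α=3, u≡1; β=2, v≡15 (mod 31); (1|31)=+1, (15|31)=-1; sign (−1)^0·+1^2·-1^3 = -1.
(a,b)_7: α=-1, u≡1; β=-1, v≡1 (mod 7); (1|7)=+1, (1|7)=+1; sign (−1)^1·+1^-1·+1^-1 = -1.
(a,b)_5: α=2, u≡2; β=2, v≡1 (mod 5); (2|5)=-1, (1|5)=+1; sign (−1)^0·-1^2·+1^2 = +1.
(a,b)_2: α=0, β=-4; u≡7, v≡1 (mod 8); ε(u)ε(v)=1·0, αω(v)=0·0, βω(u)=-4·0; sum ≡ 0  ⇒  +1.
Ram(84847, 161) = {7, 31}; no ℚ_7-point on the conic.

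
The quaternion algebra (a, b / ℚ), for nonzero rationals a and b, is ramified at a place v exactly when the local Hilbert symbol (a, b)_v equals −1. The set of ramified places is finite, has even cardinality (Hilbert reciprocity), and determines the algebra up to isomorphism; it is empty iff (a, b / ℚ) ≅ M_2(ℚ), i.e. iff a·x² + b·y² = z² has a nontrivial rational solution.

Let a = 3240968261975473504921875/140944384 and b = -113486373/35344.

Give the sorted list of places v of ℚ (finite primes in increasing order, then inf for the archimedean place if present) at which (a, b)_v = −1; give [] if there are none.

[2, 5, 13, 19]

Mod squares: a ≡ 715, b ≡ -74613. Check v ∈ {∞, 2, 3, 5, 7, 11, 13, 17, 19, 23, 47, 53}.
v=11: a=11^3·(≡6), b=11^1·(≡1) mod 11; (6|11)=-1, (1|11)=+1; (−1)^{3·1·5}·(-1)^1·(+1)^3 = +1.
v=53: a=53^-2·(≡22), b=53^0·(≡10) mod 53; (22|53)=-1, (10|53)=+1; (−1)^{-2·0·26}·(-1)^0·(+1)^-2 = +1.
v=13: a=13^7·(≡10), b=13^2·(≡5) mod 13; (10|13)=+1, (5|13)=-1; (−1)^{7·2·6}·(+1)^2·(-1)^7 = -1.
v=2: v_2(a)=-10, v_2(b)=-4; units ≡ 3, 3 (mod 8); ε·ε+αω+βω = 1·1+-10·1+-4·1 ≡ 1  ⇒  (a,b)_2 = -1.
v=∞: 715 > 0 and -74613 < 0  ⇒  (a,b)_∞ = +1.
v=5: a=5^7·(≡2), b=5^0·(≡3) mod 5; (2|5)=-1, (3|5)=-1; (−1)^{7·0·2}·(-1)^0·(-1)^7 = -1.
v=23: a=23^2·(≡2), b=23^0·(≡7) mod 23; (2|23)=+1, (7|23)=-1; (−1)^{2·0·11}·(+1)^0·(-1)^2 = +1.
v=7: a=7^-2·(≡4), b=7^1·(≡4) mod 7; (4|7)=+1, (4|7)=+1; (−1)^{-2·1·3}·(+1)^1·(+1)^-2 = +1.
v=17: a=17^2·(≡9), b=17^1·(≡10) mod 17; (9|17)=+1, (10|17)=-1; (−1)^{2·1·8}·(+1)^1·(-1)^2 = +1.
v=47: a=47^0·(≡31), b=47^-2·(≡45) mod 47; (31|47)=-1, (45|47)=-1; (−1)^{0·-2·23}·(-1)^-2·(-1)^0 = +1.
v=3: a=3^2·(≡1), b=3^3·(≡2) mod 3; (1|3)=+1, (2|3)=-1; (−1)^{2·3·1}·(+1)^3·(-1)^2 = +1.
v=19: a=19^2·(≡18), b=19^1·(≡11) mod 19; (18|19)=-1, (11|19)=+1; (−1)^{2·1·9}·(-1)^1·(+1)^2 = -1.
(715, -74613 / ℚ) ramifies at {2, 5, 13, 19}: a division algebra.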